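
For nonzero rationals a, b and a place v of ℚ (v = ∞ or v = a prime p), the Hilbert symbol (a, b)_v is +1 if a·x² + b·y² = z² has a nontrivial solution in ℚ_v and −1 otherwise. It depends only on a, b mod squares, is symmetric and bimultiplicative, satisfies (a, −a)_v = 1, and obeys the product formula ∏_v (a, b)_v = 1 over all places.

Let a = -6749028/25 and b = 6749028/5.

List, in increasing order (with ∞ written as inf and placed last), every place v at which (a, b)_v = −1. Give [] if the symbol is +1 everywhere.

(a, b) ≡ (-187473, 937365) mod (ℚ^×)²; places V = {2, 3, 5, 11, 13, 19, 23, ∞}.
(a,b)_2: α=2, β=2; u≡7, v≡5 (mod 8); ε(u)ε(v)=1·0, αω(v)=2·1, βω(u)=2·0; sum ≡ 0  ⇒  +1.
(a,b)_19: α=1, u≡2; β=1, v≡9 (mod 19); (2|19)=-1, (9|19)=+1; sign (−1)^1·-1^1·+1^1 = +1.
(a,b)_3: α=3, u≡2; β=3, v≡2 (mod 3); (2|3)=-1, (2|3)=-1; sign (−1)^1·-1^3·-1^3 = -1.
(a,b)_∞: sgn(-187473)=−, sgn(937365)=+, so +1.
(a,b)_23: α=1, u≡22; β=1, v≡5 (mod 23); (22|23)=-1, (5|23)=-1; sign (−1)^1·-1^1·-1^1 = -1.
(a,b)_5: α=-2, u≡2; β=-1, v≡3 (mod 5); (2|5)=-1, (3|5)=-1; sign (−1)^0·-1^-1·-1^-2 = -1.
(a,b)_11: α=1, u≡7; β=1, v≡9 (mod 11); (7|11)=-1, (9|11)=+1; sign (−1)^1·-1^1·+1^1 = +1.
(a,b)_13: α=1, u≡1; β=1, v≡8 (mod 13); (1|13)=+1, (8|13)=-1; sign (−1)^0·+1^1·-1^1 = -1.
(-187473, 937365 / ℚ) ramifies at {3, 5, 13, 23}: a division algebra.

[3, 5, 13, 23]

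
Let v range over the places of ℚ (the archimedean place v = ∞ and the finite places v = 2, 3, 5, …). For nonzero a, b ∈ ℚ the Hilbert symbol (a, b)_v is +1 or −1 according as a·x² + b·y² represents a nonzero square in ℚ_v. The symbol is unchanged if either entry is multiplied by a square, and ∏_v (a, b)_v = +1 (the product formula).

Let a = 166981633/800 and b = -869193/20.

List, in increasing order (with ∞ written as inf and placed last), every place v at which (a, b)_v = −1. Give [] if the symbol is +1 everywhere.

Mod squares: a ≡ 5474, b ≡ -482885. Check v ∈ {∞, 2, 3, 5, 7, 13, 17, 19, 23}.
v=19: a=19^2·(≡18), b=19^1·(≡5) mod 19; (18|19)=-1, (5|19)=+1; (−1)^{2·1·9}·(-1)^1·(+1)^2 = -1.
v=5: a=5^-2·(≡4), b=5^-1·(≡3) mod 5; (4|5)=+1, (3|5)=-1; (−1)^{-2·-1·2}·(+1)^-1·(-1)^-2 = +1.
v=∞: 5474 > 0 and -482885 < 0  ⇒  (a,b)_∞ = +1.
v=23: a=23^1·(≡8), b=23^1·(≡16) mod 23; (8|23)=+1, (16|23)=+1; (−1)^{1·1·11}·(+1)^1·(+1)^1 = -1.
v=3: a=3^0·(≡2), b=3^2·(≡1) mod 3; (2|3)=-1, (1|3)=+1; (−1)^{0·2·1}·(-1)^2·(+1)^0 = +1.
v=2: v_2(a)=-5, v_2(b)=-2; units ≡ 1, 3 (mod 8); ε·ε+αω+βω = 0·1+-5·1+-2·0 ≡ 1  ⇒  (a,b)_2 = -1.
v=17: a=17^1·(≡2), b=17^1·(≡8) mod 17; (2|17)=+1, (8|17)=+1; (−1)^{1·1·8}·(+1)^1·(+1)^1 = +1.
v=7: a=7^1·(≡5), b=7^0·(≡3) mod 7; (5|7)=-1, (3|7)=-1; (−1)^{1·0·3}·(-1)^0·(-1)^1 = -1.
v=13: a=13^2·(≡10), b=13^1·(≡9) mod 13; (10|13)=+1, (9|13)=+1; (−1)^{2·1·6}·(+1)^1·(+1)^2 = +1.
|Ram(5474, -482885)| = 4, even; anisotropic at {2, 7, 19, 23}.

[2, 7, 19, 23]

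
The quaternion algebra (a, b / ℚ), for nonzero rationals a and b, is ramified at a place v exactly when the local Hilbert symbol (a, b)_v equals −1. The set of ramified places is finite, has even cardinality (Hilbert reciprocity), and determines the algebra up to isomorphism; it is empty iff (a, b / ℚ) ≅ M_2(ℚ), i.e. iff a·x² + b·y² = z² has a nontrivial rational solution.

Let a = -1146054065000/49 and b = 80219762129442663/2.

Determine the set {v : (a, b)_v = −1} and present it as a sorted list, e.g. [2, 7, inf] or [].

Mod squares: a ≡ -26, b ≡ 13566. Check v ∈ {∞, 2, 3, 5, 7, 13, 17, 19}.
v=5: a=5^4·(≡4), b=5^0·(≡4) mod 5; (4|5)=+1, (4|5)=+1; (−1)^{4·0·2}·(+1)^0·(+1)^4 = +1.
v=2: v_2(a)=3, v_2(b)=-1; units ≡ 3, 7 (mod 8); ε·ε+αω+βω = 1·1+3·0+-1·1 ≡ 0  ⇒  (a,b)_2 = +1.
v=13: a=13^3·(≡2), b=13^4·(≡2) mod 13; (2|13)=-1, (2|13)=-1; (−1)^{3·4·6}·(-1)^4·(-1)^3 = -1.
v=19: a=19^2·(≡18), b=19^3·(≡7) mod 19; (18|19)=-1, (7|19)=+1; (−1)^{2·3·9}·(-1)^3·(+1)^2 = -1.
v=17: a=17^2·(≡16), b=17^3·(≡9) mod 17; (16|17)=+1, (9|17)=+1; (−1)^{2·3·8}·(+1)^3·(+1)^2 = +1.
v=∞: -26 < 0 and 13566 > 0  ⇒  (a,b)_∞ = +1.
v=3: a=3^0·(≡1), b=3^5·(≡1) mod 3; (1|3)=+1, (1|3)=+1; (−1)^{0·5·1}·(+1)^5·(+1)^0 = +1.
v=7: a=7^-2·(≡2), b=7^3·(≡6) mod 7; (2|7)=+1, (6|7)=-1; (−1)^{-2·3·3}·(+1)^3·(-1)^-2 = +1.
(-26, 13566 / ℚ) ramifies at {13, 19}: a division algebra.

[13, 19]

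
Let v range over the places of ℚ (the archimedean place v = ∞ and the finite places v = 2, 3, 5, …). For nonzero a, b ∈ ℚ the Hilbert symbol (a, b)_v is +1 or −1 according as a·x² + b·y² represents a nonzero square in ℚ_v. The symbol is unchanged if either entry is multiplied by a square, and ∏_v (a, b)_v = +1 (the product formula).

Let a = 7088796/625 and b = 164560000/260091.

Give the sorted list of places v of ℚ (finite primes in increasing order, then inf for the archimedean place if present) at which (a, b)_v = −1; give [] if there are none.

[2, 11, 17, 19]

Mod squares: a ≡ 2431, b ≡ 646. Check v ∈ {∞, 2, 3, 5, 11, 13, 17, 19}.
v=17: a=17^1·(≡14), b=17^1·(≡8) mod 17; (14|17)=-1, (8|17)=+1; (−1)^{1·1·8}·(-1)^1·(+1)^1 = -1.
v=2: v_2(a)=2, v_2(b)=7; units ≡ 7, 3 (mod 8); ε·ε+αω+βω = 1·1+2·1+7·0 ≡ 1  ⇒  (a,b)_2 = -1.
v=19: a=19^0·(≡14), b=19^-1·(≡14) mod 19; (14|19)=-1, (14|19)=-1; (−1)^{0·-1·9}·(-1)^-1·(-1)^0 = -1.
v=11: a=11^1·(≡5), b=11^2·(≡10) mod 11; (5|11)=+1, (10|11)=-1; (−1)^{1·2·5}·(+1)^2·(-1)^1 = -1.
v=13: a=13^1·(≡7), b=13^-2·(≡4) mod 13; (7|13)=-1, (4|13)=+1; (−1)^{1·-2·6}·(-1)^-2·(+1)^1 = +1.
v=3: a=3^6·(≡1), b=3^-4·(≡1) mod 3; (1|3)=+1, (1|3)=+1; (−1)^{6·-4·1}·(+1)^-4·(+1)^6 = +1.
v=∞: 2431 > 0 and 646 > 0  ⇒  (a,b)_∞ = +1.
v=5: a=5^-4·(≡1), b=5^4·(≡1) mod 5; (1|5)=+1, (1|5)=+1; (−1)^{-4·4·2}·(+1)^4·(+1)^-4 = +1.
|Ram(2431, 646)| = 4, even; anisotropic at {2, 11, 17, 19}.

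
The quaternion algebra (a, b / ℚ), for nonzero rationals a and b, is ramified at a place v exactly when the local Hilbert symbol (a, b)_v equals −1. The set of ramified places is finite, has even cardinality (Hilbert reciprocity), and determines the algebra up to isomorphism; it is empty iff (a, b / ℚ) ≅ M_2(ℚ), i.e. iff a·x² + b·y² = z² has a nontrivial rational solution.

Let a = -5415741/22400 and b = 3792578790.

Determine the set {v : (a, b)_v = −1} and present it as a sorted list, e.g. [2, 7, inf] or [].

[11, 13, 17, 23]

Mod squares: a ≡ -104006, b ≡ 13123110. Check v ∈ {∞, 2, 3, 5, 7, 11, 13, 17, 19, 23}.
v=11: a=11^0·(≡8), b=11^1·(≡4) mod 11; (8|11)=-1, (4|11)=+1; (−1)^{0·1·5}·(-1)^1·(+1)^0 = -1.
v=23: a=23^1·(≡8), b=23^1·(≡2) mod 23; (8|23)=+1, (2|23)=+1; (−1)^{1·1·11}·(+1)^1·(+1)^1 = -1.
v=7: a=7^-1·(≡5), b=7^1·(≡1) mod 7; (5|7)=-1, (1|7)=+1; (−1)^{-1·1·3}·(-1)^1·(+1)^-1 = +1.
v=5: a=5^-2·(≡4), b=5^1·(≡3) mod 5; (4|5)=+1, (3|5)=-1; (−1)^{-2·1·2}·(+1)^1·(-1)^-2 = +1.
v=13: a=13^0·(≡7), b=13^1·(≡8) mod 13; (7|13)=-1, (8|13)=-1; (−1)^{0·1·6}·(-1)^1·(-1)^0 = -1.
v=17: a=17^1·(≡13), b=17^2·(≡11) mod 17; (13|17)=+1, (11|17)=-1; (−1)^{1·2·8}·(+1)^2·(-1)^1 = -1.
v=19: a=19^1·(≡1), b=19^1·(≡8) mod 19; (1|19)=+1, (8|19)=-1; (−1)^{1·1·9}·(+1)^1·(-1)^1 = +1.
v=3: a=3^6·(≡1), b=3^1·(≡1) mod 3; (1|3)=+1, (1|3)=+1; (−1)^{6·1·1}·(+1)^1·(+1)^6 = +1.
v=∞: -104006 < 0 and 13123110 > 0  ⇒  (a,b)_∞ = +1.
v=2: v_2(a)=-7, v_2(b)=1; units ≡ 5, 3 (mod 8); ε·ε+αω+βω = 0·1+-7·1+1·1 ≡ 0  ⇒  (a,b)_2 = +1.
Ram(-104006, 13123110) = {11, 13, 17, 23}; no ℚ_11-point on the conic.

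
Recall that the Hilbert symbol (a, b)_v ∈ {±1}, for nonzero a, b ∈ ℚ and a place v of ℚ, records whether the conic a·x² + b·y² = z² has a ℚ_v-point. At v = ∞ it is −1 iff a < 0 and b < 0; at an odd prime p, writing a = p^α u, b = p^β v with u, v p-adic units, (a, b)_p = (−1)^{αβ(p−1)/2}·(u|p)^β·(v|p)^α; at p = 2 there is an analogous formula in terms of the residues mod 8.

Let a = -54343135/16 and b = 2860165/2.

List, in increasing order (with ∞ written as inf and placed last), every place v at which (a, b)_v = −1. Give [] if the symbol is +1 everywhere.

[5, 7, 19, 23]

Mod squares: a ≡ -150535, b ≡ 5720330. Check v ∈ {∞, 2, 5, 7, 11, 17, 19, 23}.
v=23: a=23^1·(≡10), b=23^1·(≡20) mod 23; (10|23)=-1, (20|23)=-1; (−1)^{1·1·11}·(-1)^1·(-1)^1 = -1.
v=7: a=7^1·(≡5), b=7^1·(≡6) mod 7; (5|7)=-1, (6|7)=-1; (−1)^{1·1·3}·(-1)^1·(-1)^1 = -1.
v=∞: -150535 < 0 and 5720330 > 0  ⇒  (a,b)_∞ = +1.
v=17: a=17^1·(≡9), b=17^1·(≡15) mod 17; (9|17)=+1, (15|17)=+1; (−1)^{1·1·8}·(+1)^1·(+1)^1 = +1.
v=5: a=5^1·(≡3), b=5^1·(≡4) mod 5; (3|5)=-1, (4|5)=+1; (−1)^{1·1·2}·(-1)^1·(+1)^1 = -1.
v=2: v_2(a)=-4, v_2(b)=-1; units ≡ 1, 5 (mod 8); ε·ε+αω+βω = 0·0+-4·1+-1·0 ≡ 0  ⇒  (a,b)_2 = +1.
v=19: a=19^2·(≡12), b=19^1·(≡18) mod 19; (12|19)=-1, (18|19)=-1; (−1)^{2·1·9}·(-1)^1·(-1)^2 = -1.
v=11: a=11^1·(≡7), b=11^1·(≡4) mod 11; (7|11)=-1, (4|11)=+1; (−1)^{1·1·5}·(-1)^1·(+1)^1 = +1.
|Ram(-150535, 5720330)| = 4, even; anisotropic at {5, 7, 19, 23}.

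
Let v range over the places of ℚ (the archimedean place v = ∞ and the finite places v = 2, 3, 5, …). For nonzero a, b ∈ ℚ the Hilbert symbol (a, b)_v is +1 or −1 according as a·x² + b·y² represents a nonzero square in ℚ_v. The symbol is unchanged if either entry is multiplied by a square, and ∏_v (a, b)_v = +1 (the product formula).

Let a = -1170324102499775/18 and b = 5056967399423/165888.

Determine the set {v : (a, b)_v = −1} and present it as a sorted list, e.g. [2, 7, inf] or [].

Mod squares: a ≡ -1102, b ≡ 46. Check v ∈ {∞, 2, 3, 5, 19, 23, 29, 37}.
v=∞: -1102 < 0 and 46 > 0  ⇒  (a,b)_∞ = +1.
v=37: a=37^0·(≡5), b=37^2·(≡27) mod 37; (5|37)=-1, (27|37)=+1; (−1)^{0·2·18}·(-1)^2·(+1)^0 = +1.
v=19: a=19^3·(≡2), b=19^2·(≡3) mod 19; (2|19)=-1, (3|19)=-1; (−1)^{3·2·9}·(-1)^2·(-1)^3 = -1.
v=5: a=5^2·(≡3), b=5^0·(≡1) mod 5; (3|5)=-1, (1|5)=+1; (−1)^{2·0·2}·(-1)^0·(+1)^2 = +1.
v=23: a=23^4·(≡18), b=23^3·(≡1) mod 23; (18|23)=+1, (1|23)=+1; (−1)^{4·3·11}·(+1)^3·(+1)^4 = +1.
v=3: a=3^-2·(≡2), b=3^-4·(≡1) mod 3; (2|3)=-1, (1|3)=+1; (−1)^{-2·-4·1}·(-1)^-4·(+1)^-2 = +1.
v=2: v_2(a)=-1, v_2(b)=-11; units ≡ 1, 7 (mod 8); ε·ε+αω+βω = 0·1+-1·0+-11·0 ≡ 0  ⇒  (a,b)_2 = +1.
v=29: a=29^3·(≡28), b=29^2·(≡11) mod 29; (28|29)=+1, (11|29)=-1; (−1)^{3·2·14}·(+1)^2·(-1)^3 = -1.
Ram(-1102, 46) = {19, 29}; no ℚ_19-point on the conic.

[19, 29]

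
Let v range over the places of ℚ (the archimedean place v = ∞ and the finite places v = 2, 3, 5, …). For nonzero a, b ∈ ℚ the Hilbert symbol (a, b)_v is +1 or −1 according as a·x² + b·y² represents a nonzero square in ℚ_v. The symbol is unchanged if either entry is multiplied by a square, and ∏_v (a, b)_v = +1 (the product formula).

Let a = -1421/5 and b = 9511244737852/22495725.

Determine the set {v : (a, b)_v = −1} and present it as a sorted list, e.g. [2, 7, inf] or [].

[2, 3, 5, 13, 47, 53]

Mod squares: a ≡ -145, b ≡ 680043. Check v ∈ {∞, 2, 3, 5, 7, 11, 13, 19, 23, 29, 41, 47, 53}.
v=41: a=41^0·(≡11), b=41^2·(≡14) mod 41; (11|41)=-1, (14|41)=-1; (−1)^{0·2·20}·(-1)^2·(-1)^0 = +1.
v=5: a=5^-1·(≡4), b=5^-2·(≡3) mod 5; (4|5)=+1, (3|5)=-1; (−1)^{-1·-2·2}·(+1)^-2·(-1)^-1 = -1.
v=29: a=29^1·(≡25), b=29^0·(≡1) mod 29; (25|29)=+1, (1|29)=+1; (−1)^{1·0·14}·(+1)^0·(+1)^1 = +1.
v=53: a=53^0·(≡2), b=53^1·(≡51) mod 53; (2|53)=-1, (51|53)=-1; (−1)^{0·1·26}·(-1)^1·(-1)^0 = -1.
v=3: a=3^0·(≡2), b=3^-5·(≡1) mod 3; (2|3)=-1, (1|3)=+1; (−1)^{0·-5·1}·(-1)^-5·(+1)^0 = -1.
v=7: a=7^2·(≡4), b=7^-1·(≡6) mod 7; (4|7)=+1, (6|7)=-1; (−1)^{2·-1·3}·(+1)^-1·(-1)^2 = +1.
v=19: a=19^0·(≡16), b=19^2·(≡13) mod 19; (16|19)=+1, (13|19)=-1; (−1)^{0·2·9}·(+1)^2·(-1)^0 = +1.
v=47: a=47^0·(≡26), b=47^1·(≡26) mod 47; (26|47)=-1, (26|47)=-1; (−1)^{0·1·23}·(-1)^1·(-1)^0 = -1.
v=13: a=13^0·(≡7), b=13^1·(≡10) mod 13; (7|13)=-1, (10|13)=+1; (−1)^{0·1·6}·(-1)^1·(+1)^0 = -1.
v=2: v_2(a)=0, v_2(b)=2; units ≡ 7, 3 (mod 8); ε·ε+αω+βω = 1·1+0·1+2·0 ≡ 1  ⇒  (a,b)_2 = -1.
v=11: a=11^0·(≡4), b=11^2·(≡5) mod 11; (4|11)=+1, (5|11)=+1; (−1)^{0·2·5}·(+1)^2·(+1)^0 = +1.
v=23: a=23^0·(≡1), b=23^-2·(≡16) mod 23; (1|23)=+1, (16|23)=+1; (−1)^{0·-2·11}·(+1)^-2·(+1)^0 = +1.
v=∞: -145 < 0 and 680043 > 0  ⇒  (a,b)_∞ = +1.
Ram(-145, 680043) = {2, 3, 5, 13, 47, 53}; no ℚ_2-point on the conic.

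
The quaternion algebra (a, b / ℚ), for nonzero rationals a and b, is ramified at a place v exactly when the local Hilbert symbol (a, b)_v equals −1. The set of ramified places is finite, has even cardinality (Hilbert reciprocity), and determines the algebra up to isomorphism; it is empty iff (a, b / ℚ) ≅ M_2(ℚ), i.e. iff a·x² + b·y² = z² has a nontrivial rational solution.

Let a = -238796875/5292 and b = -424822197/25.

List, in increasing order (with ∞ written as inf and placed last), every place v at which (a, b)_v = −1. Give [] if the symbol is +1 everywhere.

[2, 3, 29, 37, 41, inf]

(a, b) ≡ (-45849, -1469973) mod (ℚ^×)²; places V = {2, 3, 5, 7, 17, 19, 29, 31, 37, 41, ∞}.
(a,b)_31: α=1, u≡10; β=0, v≡25 (mod 31); (10|31)=+1, (25|31)=+1; sign (−1)^0·+1^0·+1^1 = +1.
(a,b)_2: α=-2, β=0; u≡7, v≡3 (mod 8); ε(u)ε(v)=1·1, αω(v)=-2·1, βω(u)=0·0; sum ≡ 1  ⇒  -1.
(a,b)_3: α=-3, u≡2; β=1, v≡2 (mod 3); (2|3)=-1, (2|3)=-1; sign (−1)^1·-1^1·-1^-3 = -1.
(a,b)_5: α=6, u≡1; β=-2, v≡3 (mod 5); (1|5)=+1, (3|5)=-1; sign (−1)^0·+1^-2·-1^6 = +1.
(a,b)_29: α=1, u≡27; β=0, v≡2 (mod 29); (27|29)=-1, (2|29)=-1; sign (−1)^0·-1^0·-1^1 = -1.
(a,b)_17: α=1, u≡11; β=3, v≡14 (mod 17); (11|17)=-1, (14|17)=-1; sign (−1)^0·-1^3·-1^1 = +1.
(a,b)_19: α=0, u≡16; β=1, v≡7 (mod 19); (16|19)=+1, (7|19)=+1; sign (−1)^0·+1^1·+1^0 = +1.
(a,b)_7: α=-2, u≡4; β=0, v≡3 (mod 7); (4|7)=+1, (3|7)=-1; sign (−1)^0·+1^0·-1^-2 = +1.
(a,b)_37: α=0, u≡15; β=1, v≡33 (mod 37); (15|37)=-1, (33|37)=+1; sign (−1)^0·-1^1·+1^0 = -1.
(a,b)_41: α=0, u≡27; β=1, v≡28 (mod 41); (27|41)=-1, (28|41)=-1; sign (−1)^0·-1^1·-1^0 = -1.
(a,b)_∞: sgn(-45849)=−, sgn(-1469973)=−, so -1.
(-45849, -1469973 / ℚ) ramifies at {2, 3, 29, 37, 41, ∞}: a division algebra.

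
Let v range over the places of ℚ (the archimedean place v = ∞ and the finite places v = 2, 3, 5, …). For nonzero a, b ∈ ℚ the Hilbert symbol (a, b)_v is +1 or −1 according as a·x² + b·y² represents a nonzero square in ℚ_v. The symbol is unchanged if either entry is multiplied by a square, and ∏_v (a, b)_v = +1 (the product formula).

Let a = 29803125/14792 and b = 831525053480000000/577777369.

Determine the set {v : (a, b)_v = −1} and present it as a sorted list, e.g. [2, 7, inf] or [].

[3, 17]

Mod squares: a ≡ 330, b ≡ 170. Check v ∈ {∞, 2, 3, 5, 11, 13, 17, 43}.
v=17: a=17^2·(≡10), b=17^5·(≡12) mod 17; (10|17)=-1, (12|17)=-1; (−1)^{2·5·8}·(-1)^5·(-1)^2 = -1.
v=3: a=3^1·(≡2), b=3^0·(≡2) mod 3; (2|3)=-1, (2|3)=-1; (−1)^{1·0·1}·(-1)^0·(-1)^1 = -1.
v=13: a=13^0·(≡6), b=13^-2·(≡12) mod 13; (6|13)=-1, (12|13)=+1; (−1)^{0·-2·6}·(-1)^-2·(+1)^0 = +1.
v=43: a=43^-2·(≡5), b=43^-4·(≡31) mod 43; (5|43)=-1, (31|43)=+1; (−1)^{-2·-4·21}·(-1)^-4·(+1)^-2 = +1.
v=11: a=11^1·(≡8), b=11^4·(≡1) mod 11; (8|11)=-1, (1|11)=+1; (−1)^{1·4·5}·(-1)^4·(+1)^1 = +1.
v=2: v_2(a)=-3, v_2(b)=9; units ≡ 5, 5 (mod 8); ε·ε+αω+βω = 0·0+-3·1+9·1 ≡ 0  ⇒  (a,b)_2 = +1.
v=5: a=5^5·(≡1), b=5^7·(≡1) mod 5; (1|5)=+1, (1|5)=+1; (−1)^{5·7·2}·(+1)^7·(+1)^5 = +1.
v=∞: 330 > 0 and 170 > 0  ⇒  (a,b)_∞ = +1.
(330, 170 / ℚ) ramifies at {3, 17}: a division algebra.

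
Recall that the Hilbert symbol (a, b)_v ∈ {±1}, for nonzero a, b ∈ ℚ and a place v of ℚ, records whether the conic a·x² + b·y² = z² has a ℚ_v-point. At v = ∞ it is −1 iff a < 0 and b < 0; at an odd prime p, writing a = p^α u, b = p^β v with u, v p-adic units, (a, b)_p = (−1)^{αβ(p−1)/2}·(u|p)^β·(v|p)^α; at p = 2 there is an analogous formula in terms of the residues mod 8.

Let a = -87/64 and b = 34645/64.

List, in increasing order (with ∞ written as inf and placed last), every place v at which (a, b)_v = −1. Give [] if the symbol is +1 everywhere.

[5, 29]

Mod squares: a ≡ -87, b ≡ 205. Check v ∈ {∞, 2, 3, 5, 13, 29, 41}.
v=41: a=41^0·(≡39), b=41^1·(≡10) mod 41; (39|41)=+1, (10|41)=+1; (−1)^{0·1·20}·(+1)^1·(+1)^0 = +1.
v=5: a=5^0·(≡2), b=5^1·(≡1) mod 5; (2|5)=-1, (1|5)=+1; (−1)^{0·1·2}·(-1)^1·(+1)^0 = -1.
v=29: a=29^1·(≡14), b=29^0·(≡8) mod 29; (14|29)=-1, (8|29)=-1; (−1)^{1·0·14}·(-1)^0·(-1)^1 = -1.
v=2: v_2(a)=-6, v_2(b)=-6; units ≡ 1, 5 (mod 8); ε·ε+αω+βω = 0·0+-6·1+-6·0 ≡ 0  ⇒  (a,b)_2 = +1.
v=∞: -87 < 0 and 205 > 0  ⇒  (a,b)_∞ = +1.
v=3: a=3^1·(≡1), b=3^0·(≡1) mod 3; (1|3)=+1, (1|3)=+1; (−1)^{1·0·1}·(+1)^0·(+1)^1 = +1.
v=13: a=13^0·(≡9), b=13^2·(≡3) mod 13; (9|13)=+1, (3|13)=+1; (−1)^{0·2·6}·(+1)^2·(+1)^0 = +1.
(-87, 205 / ℚ) ramifies at {5, 29}: a division algebra.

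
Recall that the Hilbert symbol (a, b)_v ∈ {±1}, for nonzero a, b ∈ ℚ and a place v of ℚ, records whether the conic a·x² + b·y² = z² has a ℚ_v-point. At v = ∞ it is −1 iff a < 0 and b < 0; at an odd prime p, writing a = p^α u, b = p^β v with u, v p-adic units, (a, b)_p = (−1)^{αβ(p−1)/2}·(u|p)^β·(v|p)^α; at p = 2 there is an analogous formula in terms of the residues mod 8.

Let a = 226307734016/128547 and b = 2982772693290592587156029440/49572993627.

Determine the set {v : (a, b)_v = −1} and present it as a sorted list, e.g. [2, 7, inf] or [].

(a, b) ≡ (78, 2730) mod (ℚ^×)²; places V = {2, 3, 5, 7, 13, 17, 23, ∞}.
(a,b)_7: α=6, u≡2; β=13, v≡3 (mod 7); (2|7)=+1, (3|7)=-1; sign (−1)^0·+1^13·-1^6 = +1.
(a,b)_13: α=1, u≡8; β=3, v≡6 (mod 13); (8|13)=-1, (6|13)=-1; sign (−1)^0·-1^3·-1^1 = +1.
(a,b)_23: α=-2, u≡13; β=-4, v≡3 (mod 23); (13|23)=+1, (3|23)=+1; sign (−1)^0·+1^-4·+1^-2 = +1.
(a,b)_17: α=2, u≡3; β=4, v≡11 (mod 17); (3|17)=-1, (11|17)=-1; sign (−1)^0·-1^4·-1^2 = +1.
(a,b)_3: α=-5, u≡2; β=-11, v≡1 (mod 3); (2|3)=-1, (1|3)=+1; sign (−1)^1·-1^-11·+1^-5 = +1.
(a,b)_∞: sgn(78)=+, sgn(2730)=+, so +1.
(a,b)_2: α=9, β=25; u≡7, v≡5 (mod 8); ε(u)ε(v)=1·0, αω(v)=9·1, βω(u)=25·0; sum ≡ 1  ⇒  -1.
(a,b)_5: α=0, u≡3; β=1, v≡4 (mod 5); (3|5)=-1, (4|5)=+1; sign (−1)^0·-1^1·+1^0 = -1.
|Ram(78, 2730)| = 2, even; anisotropic at {2, 5}.

[2, 5]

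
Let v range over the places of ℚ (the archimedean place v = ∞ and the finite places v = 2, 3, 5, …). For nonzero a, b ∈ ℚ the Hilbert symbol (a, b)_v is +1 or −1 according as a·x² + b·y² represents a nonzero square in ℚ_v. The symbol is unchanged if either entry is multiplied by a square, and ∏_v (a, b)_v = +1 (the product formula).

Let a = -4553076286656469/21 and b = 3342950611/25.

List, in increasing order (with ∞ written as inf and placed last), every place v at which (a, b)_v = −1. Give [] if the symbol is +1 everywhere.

[2, 7, 13, 19]

Mod squares: a ≡ -127281, b ≡ 91. Check v ∈ {∞, 2, 3, 5, 7, 11, 13, 19, 29}.
v=29: a=29^3·(≡21), b=29^2·(≡22) mod 29; (21|29)=-1, (22|29)=+1; (−1)^{3·2·14}·(-1)^2·(+1)^3 = +1.
v=19: a=19^3·(≡8), b=19^2·(≡2) mod 19; (8|19)=-1, (2|19)=-1; (−1)^{3·2·9}·(-1)^2·(-1)^3 = -1.
v=2: v_2(a)=0, v_2(b)=0; units ≡ 7, 3 (mod 8); ε·ε+αω+βω = 1·1+0·1+0·0 ≡ 1  ⇒  (a,b)_2 = -1.
v=3: a=3^-1·(≡2), b=3^0·(≡1) mod 3; (2|3)=-1, (1|3)=+1; (−1)^{-1·0·1}·(-1)^0·(+1)^-1 = +1.
v=11: a=11^5·(≡4), b=11^2·(≡1) mod 11; (4|11)=+1, (1|11)=+1; (−1)^{5·2·5}·(+1)^2·(+1)^5 = +1.
v=∞: -127281 < 0 and 91 > 0  ⇒  (a,b)_∞ = +1.
v=7: a=7^-1·(≡3), b=7^1·(≡5) mod 7; (3|7)=-1, (5|7)=-1; (−1)^{-1·1·3}·(-1)^1·(-1)^-1 = -1.
v=5: a=5^0·(≡1), b=5^-2·(≡1) mod 5; (1|5)=+1, (1|5)=+1; (−1)^{0·-2·2}·(+1)^-2·(+1)^0 = +1.
v=13: a=13^2·(≡6), b=13^1·(≡2) mod 13; (6|13)=-1, (2|13)=-1; (−1)^{2·1·6}·(-1)^1·(-1)^2 = -1.
(-127281, 91 / ℚ) ramifies at {2, 7, 13, 19}: a division algebra.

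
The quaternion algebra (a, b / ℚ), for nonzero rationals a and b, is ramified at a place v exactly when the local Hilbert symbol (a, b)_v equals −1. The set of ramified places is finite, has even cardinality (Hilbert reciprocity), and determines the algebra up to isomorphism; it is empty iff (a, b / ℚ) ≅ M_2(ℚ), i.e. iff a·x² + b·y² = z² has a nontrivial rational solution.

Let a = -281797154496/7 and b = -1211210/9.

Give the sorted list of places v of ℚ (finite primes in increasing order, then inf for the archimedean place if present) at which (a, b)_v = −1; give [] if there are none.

Mod squares: a ≡ -77, b ≡ -10010. Check v ∈ {∞, 2, 3, 5, 7, 11, 13, 19}.
v=11: a=11^1·(≡9), b=11^3·(≡4) mod 11; (9|11)=+1, (4|11)=+1; (−1)^{1·3·5}·(+1)^3·(+1)^1 = -1.
v=19: a=19^2·(≡18), b=19^0·(≡15) mod 19; (18|19)=-1, (15|19)=-1; (−1)^{2·0·9}·(-1)^0·(-1)^2 = +1.
v=5: a=5^0·(≡2), b=5^1·(≡2) mod 5; (2|5)=-1, (2|5)=-1; (−1)^{0·1·2}·(-1)^1·(-1)^0 = -1.
v=7: a=7^-1·(≡3), b=7^1·(≡5) mod 7; (3|7)=-1, (5|7)=-1; (−1)^{-1·1·3}·(-1)^1·(-1)^-1 = -1.
v=2: v_2(a)=6, v_2(b)=1; units ≡ 3, 3 (mod 8); ε·ε+αω+βω = 1·1+6·1+1·1 ≡ 0  ⇒  (a,b)_2 = +1.
v=3: a=3^8·(≡1), b=3^-2·(≡1) mod 3; (1|3)=+1, (1|3)=+1; (−1)^{8·-2·1}·(+1)^-2·(+1)^8 = +1.
v=13: a=13^2·(≡4), b=13^1·(≡3) mod 13; (4|13)=+1, (3|13)=+1; (−1)^{2·1·6}·(+1)^1·(+1)^2 = +1.
v=∞: -77 < 0 and -10010 < 0  ⇒  (a,b)_∞ = -1.
|Ram(-77, -10010)| = 4, even; anisotropic at {5, 7, 11, ∞}.

[5, 7, 11, inf]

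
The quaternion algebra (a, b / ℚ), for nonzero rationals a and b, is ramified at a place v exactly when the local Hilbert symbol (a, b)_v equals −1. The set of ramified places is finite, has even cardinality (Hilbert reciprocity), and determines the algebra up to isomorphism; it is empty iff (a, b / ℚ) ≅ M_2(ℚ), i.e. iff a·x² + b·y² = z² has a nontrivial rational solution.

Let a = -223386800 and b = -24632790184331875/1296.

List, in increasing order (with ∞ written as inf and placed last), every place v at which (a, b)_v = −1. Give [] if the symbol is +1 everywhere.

[13, inf]

Mod squares: a ≡ -1547, b ≡ -19. Check v ∈ {∞, 2, 3, 5, 7, 13, 17, 19}.
v=3: a=3^0·(≡1), b=3^-4·(≡2) mod 3; (1|3)=+1, (2|3)=-1; (−1)^{0·-4·1}·(+1)^-4·(-1)^0 = +1.
v=17: a=17^1·(≡5), b=17^2·(≡13) mod 17; (5|17)=-1, (13|17)=+1; (−1)^{1·2·8}·(-1)^2·(+1)^1 = +1.
v=5: a=5^2·(≡3), b=5^4·(≡4) mod 5; (3|5)=-1, (4|5)=+1; (−1)^{2·4·2}·(-1)^4·(+1)^2 = +1.
v=19: a=19^2·(≡11), b=19^3·(≡15) mod 19; (11|19)=+1, (15|19)=-1; (−1)^{2·3·9}·(+1)^3·(-1)^2 = +1.
v=7: a=7^1·(≡5), b=7^6·(≡4) mod 7; (5|7)=-1, (4|7)=+1; (−1)^{1·6·3}·(-1)^6·(+1)^1 = +1.
v=2: v_2(a)=4, v_2(b)=-4; units ≡ 5, 5 (mod 8); ε·ε+αω+βω = 0·0+4·1+-4·1 ≡ 0  ⇒  (a,b)_2 = +1.
v=∞: -1547 < 0 and -19 < 0  ⇒  (a,b)_∞ = -1.
v=13: a=13^1·(≡8), b=13^2·(≡7) mod 13; (8|13)=-1, (7|13)=-1; (−1)^{1·2·6}·(-1)^2·(-1)^1 = -1.
(-1547, -19 / ℚ) ramifies at {13, ∞}: a division algebra.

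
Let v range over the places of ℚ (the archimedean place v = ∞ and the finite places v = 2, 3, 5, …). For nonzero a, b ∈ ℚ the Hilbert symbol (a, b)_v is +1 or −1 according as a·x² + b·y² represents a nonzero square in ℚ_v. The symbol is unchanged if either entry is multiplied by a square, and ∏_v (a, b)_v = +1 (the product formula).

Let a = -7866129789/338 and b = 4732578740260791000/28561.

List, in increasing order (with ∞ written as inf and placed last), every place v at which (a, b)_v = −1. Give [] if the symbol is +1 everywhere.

[2, 5, 17, 19]

Mod squares: a ≡ -14858, b ≡ 3910. Check v ∈ {∞, 2, 3, 5, 7, 13, 17, 19, 23}.
v=19: a=19^1·(≡1), b=19^0·(≡12) mod 19; (1|19)=+1, (12|19)=-1; (−1)^{1·0·9}·(+1)^0·(-1)^1 = -1.
v=∞: -14858 < 0 and 3910 > 0  ⇒  (a,b)_∞ = +1.
v=2: v_2(a)=-1, v_2(b)=3; units ≡ 3, 3 (mod 8); ε·ε+αω+βω = 1·1+-1·1+3·1 ≡ 1  ⇒  (a,b)_2 = -1.
v=3: a=3^2·(≡1), b=3^4·(≡1) mod 3; (1|3)=+1, (1|3)=+1; (−1)^{2·4·1}·(+1)^4·(+1)^2 = +1.
v=13: a=13^-2·(≡1), b=13^-4·(≡9) mod 13; (1|13)=+1, (9|13)=+1; (−1)^{-2·-4·6}·(+1)^-4·(+1)^-2 = +1.
v=5: a=5^0·(≡2), b=5^3·(≡3) mod 5; (2|5)=-1, (3|5)=-1; (−1)^{0·3·2}·(-1)^3·(-1)^0 = -1.
v=23: a=23^1·(≡15), b=23^3·(≡3) mod 23; (15|23)=-1, (3|23)=+1; (−1)^{1·3·11}·(-1)^3·(+1)^1 = +1.
v=17: a=17^1·(≡10), b=17^1·(≡16) mod 17; (10|17)=-1, (16|17)=+1; (−1)^{1·1·8}·(-1)^1·(+1)^1 = -1.
v=7: a=7^6·(≡5), b=7^10·(≡2) mod 7; (5|7)=-1, (2|7)=+1; (−1)^{6·10·3}·(-1)^10·(+1)^6 = +1.
|Ram(-14858, 3910)| = 4, even; anisotropic at {2, 5, 17, 19}.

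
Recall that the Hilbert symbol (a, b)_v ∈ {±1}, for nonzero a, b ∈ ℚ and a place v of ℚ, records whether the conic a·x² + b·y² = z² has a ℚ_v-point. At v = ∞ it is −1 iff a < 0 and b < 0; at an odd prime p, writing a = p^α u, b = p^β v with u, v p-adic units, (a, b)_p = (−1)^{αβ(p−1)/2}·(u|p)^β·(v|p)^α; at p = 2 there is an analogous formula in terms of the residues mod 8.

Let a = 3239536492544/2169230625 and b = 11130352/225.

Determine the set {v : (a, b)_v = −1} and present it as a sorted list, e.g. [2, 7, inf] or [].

Mod squares: a ≡ 102131, b ≡ 1927. Check v ∈ {∞, 2, 3, 5, 11, 19, 23, 41, 47, 53}.
v=23: a=23^-2·(≡7), b=23^0·(≡3) mod 23; (7|23)=-1, (3|23)=+1; (−1)^{-2·0·11}·(-1)^0·(+1)^-2 = +1.
v=2: v_2(a)=18, v_2(b)=4; units ≡ 3, 7 (mod 8); ε·ε+αω+βω = 1·1+18·0+4·1 ≡ 1  ⇒  (a,b)_2 = -1.
v=19: a=19^0·(≡17), b=19^2·(≡8) mod 19; (17|19)=+1, (8|19)=-1; (−1)^{0·2·9}·(+1)^2·(-1)^0 = +1.
v=3: a=3^-8·(≡2), b=3^-2·(≡1) mod 3; (2|3)=-1, (1|3)=+1; (−1)^{-8·-2·1}·(-1)^-2·(+1)^-8 = +1.
v=5: a=5^-4·(≡1), b=5^-2·(≡3) mod 5; (1|5)=+1, (3|5)=-1; (−1)^{-4·-2·2}·(+1)^-2·(-1)^-4 = +1.
v=11: a=11^2·(≡10), b=11^0·(≡7) mod 11; (10|11)=-1, (7|11)=-1; (−1)^{2·0·5}·(-1)^0·(-1)^2 = +1.
v=47: a=47^1·(≡35), b=47^1·(≡44) mod 47; (35|47)=-1, (44|47)=-1; (−1)^{1·1·23}·(-1)^1·(-1)^1 = -1.
v=∞: 102131 > 0 and 1927 > 0  ⇒  (a,b)_∞ = +1.
v=41: a=41^1·(≡5), b=41^1·(≡19) mod 41; (5|41)=+1, (19|41)=-1; (−1)^{1·1·20}·(+1)^1·(-1)^1 = -1.
v=53: a=53^1·(≡45), b=53^0·(≡23) mod 53; (45|53)=-1, (23|53)=-1; (−1)^{1·0·26}·(-1)^0·(-1)^1 = -1.
(102131, 1927 / ℚ) ramifies at {2, 41, 47, 53}: a division algebra.

[2, 41, 47, 53]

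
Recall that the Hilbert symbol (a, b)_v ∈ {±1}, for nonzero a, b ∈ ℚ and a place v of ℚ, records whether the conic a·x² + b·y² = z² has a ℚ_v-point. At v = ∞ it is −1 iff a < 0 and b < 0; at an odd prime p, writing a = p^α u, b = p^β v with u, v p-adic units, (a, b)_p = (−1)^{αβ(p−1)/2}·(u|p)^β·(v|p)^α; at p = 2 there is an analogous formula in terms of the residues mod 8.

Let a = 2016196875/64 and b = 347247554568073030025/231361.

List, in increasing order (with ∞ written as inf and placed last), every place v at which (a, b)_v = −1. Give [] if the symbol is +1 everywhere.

[7, 11]

Mod squares: a ≡ 7315, b ≡ 161. Check v ∈ {∞, 2, 3, 5, 7, 11, 13, 19, 23, 29, 37, 43}.
v=23: a=23^0·(≡6), b=23^3·(≡22) mod 23; (6|23)=+1, (22|23)=-1; (−1)^{0·3·11}·(+1)^3·(-1)^0 = +1.
v=43: a=43^0·(≡7), b=43^2·(≡8) mod 43; (7|43)=-1, (8|43)=-1; (−1)^{0·2·21}·(-1)^2·(-1)^0 = +1.
v=19: a=19^1·(≡16), b=19^2·(≡16) mod 19; (16|19)=+1, (16|19)=+1; (−1)^{1·2·9}·(+1)^2·(+1)^1 = +1.
v=5: a=5^5·(≡2), b=5^2·(≡1) mod 5; (2|5)=-1, (1|5)=+1; (−1)^{5·2·2}·(-1)^2·(+1)^5 = +1.
v=2: v_2(a)=-6, v_2(b)=0; units ≡ 3, 1 (mod 8); ε·ε+αω+βω = 1·0+-6·0+0·1 ≡ 0  ⇒  (a,b)_2 = +1.
v=3: a=3^2·(≡1), b=3^0·(≡2) mod 3; (1|3)=+1, (2|3)=-1; (−1)^{2·0·1}·(+1)^0·(-1)^2 = +1.
v=7: a=7^3·(≡1), b=7^5·(≡1) mod 7; (1|7)=+1, (1|7)=+1; (−1)^{3·5·3}·(+1)^5·(+1)^3 = -1.
v=37: a=37^0·(≡28), b=37^-2·(≡5) mod 37; (28|37)=+1, (5|37)=-1; (−1)^{0·-2·18}·(+1)^-2·(-1)^0 = +1.
v=13: a=13^0·(≡9), b=13^-2·(≡6) mod 13; (9|13)=+1, (6|13)=-1; (−1)^{0·-2·6}·(+1)^-2·(-1)^0 = +1.
v=∞: 7315 > 0 and 161 > 0  ⇒  (a,b)_∞ = +1.
v=29: a=29^0·(≡25), b=29^2·(≡23) mod 29; (25|29)=+1, (23|29)=+1; (−1)^{0·2·14}·(+1)^2·(+1)^0 = +1.
v=11: a=11^1·(≡5), b=11^2·(≡7) mod 11; (5|11)=+1, (7|11)=-1; (−1)^{1·2·5}·(+1)^2·(-1)^1 = -1.
(7315, 161 / ℚ) ramifies at {7, 11}: a division algebra.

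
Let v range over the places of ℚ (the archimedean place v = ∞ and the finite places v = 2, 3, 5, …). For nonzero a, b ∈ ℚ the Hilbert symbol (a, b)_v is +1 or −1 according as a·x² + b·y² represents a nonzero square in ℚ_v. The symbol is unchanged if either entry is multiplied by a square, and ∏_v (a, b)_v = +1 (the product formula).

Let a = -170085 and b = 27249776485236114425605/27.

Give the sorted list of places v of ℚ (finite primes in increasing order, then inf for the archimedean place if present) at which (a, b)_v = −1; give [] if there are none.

[2, 11, 29, 41]

(a, b) ≡ (-170085, 4945215) mod (ℚ^×)²; places V = {2, 3, 5, 11, 17, 23, 29, 41, 43, ∞}.
(a,b)_23: α=1, u≡11; β=4, v≡12 (mod 23); (11|23)=-1, (12|23)=+1; sign (−1)^0·-1^4·+1^1 = +1.
(a,b)_29: α=1, u≡22; β=4, v≡14 (mod 29); (22|29)=+1, (14|29)=-1; sign (−1)^0·+1^4·-1^1 = -1.
(a,b)_11: α=0, u≡8; β=1, v≡2 (mod 11); (8|11)=-1, (2|11)=-1; sign (−1)^0·-1^1·-1^0 = -1.
(a,b)_41: α=0, u≡24; β=1, v≡30 (mod 41); (24|41)=-1, (30|41)=-1; sign (−1)^0·-1^1·-1^0 = -1.
(a,b)_17: α=1, u≡8; β=5, v≡15 (mod 17); (8|17)=+1, (15|17)=+1; sign (−1)^0·+1^5·+1^1 = +1.
(a,b)_2: α=0, β=0; u≡3, v≡7 (mod 8); ε(u)ε(v)=1·1, αω(v)=0·0, βω(u)=0·1; sum ≡ 1  ⇒  -1.
(a,b)_∞: sgn(-170085)=−, sgn(4945215)=+, so +1.
(a,b)_3: α=1, u≡2; β=-3, v≡1 (mod 3); (2|3)=-1, (1|3)=+1; sign (−1)^1·-1^-3·+1^1 = +1.
(a,b)_5: α=1, u≡3; β=1, v≡3 (mod 5); (3|5)=-1, (3|5)=-1; sign (−1)^0·-1^1·-1^1 = +1.
(a,b)_43: α=0, u≡23; β=1, v≡36 (mod 43); (23|43)=+1, (36|43)=+1; sign (−1)^0·+1^1·+1^0 = +1.
Ram(-170085, 4945215) = {2, 11, 29, 41}; no ℚ_2-point on the conic.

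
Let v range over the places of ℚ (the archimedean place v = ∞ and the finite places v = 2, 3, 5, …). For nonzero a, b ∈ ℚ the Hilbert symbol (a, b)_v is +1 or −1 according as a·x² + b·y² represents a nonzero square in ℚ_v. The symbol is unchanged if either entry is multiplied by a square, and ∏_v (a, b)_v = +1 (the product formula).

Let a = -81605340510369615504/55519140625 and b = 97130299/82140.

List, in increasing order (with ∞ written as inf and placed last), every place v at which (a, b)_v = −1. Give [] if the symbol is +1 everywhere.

[]

Mod squares: a ≡ -969, b ≡ 285. Check v ∈ {∞, 2, 3, 5, 7, 13, 17, 19, 29, 37, 47, 59}.
v=17: a=17^3·(≡5), b=17^2·(≡4) mod 17; (5|17)=-1, (4|17)=+1; (−1)^{3·2·8}·(-1)^2·(+1)^3 = +1.
v=2: v_2(a)=4, v_2(b)=-2; units ≡ 7, 5 (mod 8); ε·ε+αω+βω = 1·0+4·1+-2·0 ≡ 0  ⇒  (a,b)_2 = +1.
v=7: a=7^0·(≡4), b=7^2·(≡6) mod 7; (4|7)=+1, (6|7)=-1; (−1)^{0·2·3}·(+1)^2·(-1)^0 = +1.
v=∞: -969 < 0 and 285 > 0  ⇒  (a,b)_∞ = +1.
v=59: a=59^2·(≡52), b=59^0·(≡16) mod 59; (52|59)=-1, (16|59)=+1; (−1)^{2·0·29}·(-1)^0·(+1)^2 = +1.
v=5: a=5^-8·(≡4), b=5^-1·(≡3) mod 5; (4|5)=+1, (3|5)=-1; (−1)^{-8·-1·2}·(+1)^-1·(-1)^-8 = +1.
v=29: a=29^-2·(≡26), b=29^0·(≡4) mod 29; (26|29)=-1, (4|29)=+1; (−1)^{-2·0·14}·(-1)^0·(+1)^-2 = +1.
v=3: a=3^9·(≡1), b=3^-1·(≡2) mod 3; (1|3)=+1, (2|3)=-1; (−1)^{9·-1·1}·(+1)^-1·(-1)^9 = +1.
v=13: a=13^-2·(≡8), b=13^0·(≡1) mod 13; (8|13)=-1, (1|13)=+1; (−1)^{-2·0·6}·(-1)^0·(+1)^-2 = +1.
v=47: a=47^2·(≡12), b=47^0·(≡32) mod 47; (12|47)=+1, (32|47)=+1; (−1)^{2·0·23}·(+1)^0·(+1)^2 = +1.
v=37: a=37^0·(≡12), b=37^-2·(≡10) mod 37; (12|37)=+1, (10|37)=+1; (−1)^{0·-2·18}·(+1)^-2·(+1)^0 = +1.
v=19: a=19^3·(≡7), b=19^3·(≡2) mod 19; (7|19)=+1, (2|19)=-1; (−1)^{3·3·9}·(+1)^3·(-1)^3 = +1.
Every local symbol is +1, so the conic -969·x² + 285·y² = z² has ℚ_v-points for all v and hence a ℚ-point; (a, b / ℚ) ≅ M_2(ℚ).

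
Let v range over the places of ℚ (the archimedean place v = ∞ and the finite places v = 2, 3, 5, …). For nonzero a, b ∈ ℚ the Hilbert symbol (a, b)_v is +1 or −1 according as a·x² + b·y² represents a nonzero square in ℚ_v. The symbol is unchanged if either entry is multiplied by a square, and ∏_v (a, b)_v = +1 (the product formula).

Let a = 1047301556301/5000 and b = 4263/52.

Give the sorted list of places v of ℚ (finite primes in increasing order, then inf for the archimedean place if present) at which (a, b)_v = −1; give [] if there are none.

Mod squares: a ≡ 682, b ≡ 1131. Check v ∈ {∞, 2, 3, 5, 7, 11, 13, 29, 31}.
v=31: a=31^1·(≡6), b=31^0·(≡17) mod 31; (6|31)=-1, (17|31)=-1; (−1)^{1·0·15}·(-1)^0·(-1)^1 = -1.
v=2: v_2(a)=-3, v_2(b)=-2; units ≡ 5, 3 (mod 8); ε·ε+αω+βω = 0·1+-3·1+-2·1 ≡ 1  ⇒  (a,b)_2 = -1.
v=7: a=7^4·(≡5), b=7^2·(≡1) mod 7; (5|7)=-1, (1|7)=+1; (−1)^{4·2·3}·(-1)^2·(+1)^4 = +1.
v=3: a=3^2·(≡1), b=3^1·(≡2) mod 3; (1|3)=+1, (2|3)=-1; (−1)^{2·1·1}·(+1)^1·(-1)^2 = +1.
v=∞: 682 > 0 and 1131 > 0  ⇒  (a,b)_∞ = +1.
v=29: a=29^2·(≡2), b=29^1·(≡19) mod 29; (2|29)=-1, (19|29)=-1; (−1)^{2·1·14}·(-1)^1·(-1)^2 = -1.
v=5: a=5^-4·(≡2), b=5^0·(≡4) mod 5; (2|5)=-1, (4|5)=+1; (−1)^{-4·0·2}·(-1)^0·(+1)^-4 = +1.
v=13: a=13^2·(≡2), b=13^-1·(≡3) mod 13; (2|13)=-1, (3|13)=+1; (−1)^{2·-1·6}·(-1)^-1·(+1)^2 = -1.
v=11: a=11^1·(≡7), b=11^0·(≡9) mod 11; (7|11)=-1, (9|11)=+1; (−1)^{1·0·5}·(-1)^0·(+1)^1 = +1.
(682, 1131 / ℚ) ramifies at {2, 13, 29, 31}: a division algebra.

[2, 13, 29, 31]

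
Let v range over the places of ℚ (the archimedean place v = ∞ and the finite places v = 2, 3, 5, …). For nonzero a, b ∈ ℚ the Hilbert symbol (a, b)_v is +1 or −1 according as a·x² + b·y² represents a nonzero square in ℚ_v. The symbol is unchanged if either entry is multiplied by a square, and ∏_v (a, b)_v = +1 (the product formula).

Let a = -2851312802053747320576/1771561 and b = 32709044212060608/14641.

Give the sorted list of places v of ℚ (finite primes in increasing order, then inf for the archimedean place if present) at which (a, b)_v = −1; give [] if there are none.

[19, 29, 31, 37]

(a, b) ≡ (-7511, 119567) mod (ℚ^×)²; places V = {2, 3, 7, 11, 19, 29, 31, 37, ∞}.
(a,b)_∞: sgn(-7511)=−, sgn(119567)=+, so +1.
(a,b)_3: α=2, u≡1; β=2, v≡2 (mod 3); (1|3)=+1, (2|3)=-1; sign (−1)^0·+1^2·-1^2 = +1.
(a,b)_2: α=8, β=6; u≡1, v≡7 (mod 8); ε(u)ε(v)=0·1, αω(v)=8·0, βω(u)=6·0; sum ≡ 0  ⇒  +1.
(a,b)_31: α=4, u≡12; β=3, v≡27 (mod 31); (12|31)=-1, (27|31)=-1; sign (−1)^0·-1^3·-1^4 = -1.
(a,b)_7: α=1, u≡6; β=1, v≡2 (mod 7); (6|7)=-1, (2|7)=+1; sign (−1)^1·-1^1·+1^1 = +1.
(a,b)_11: α=-6, u≡10; β=-4, v≡7 (mod 11); (10|11)=-1, (7|11)=-1; sign (−1)^0·-1^-4·-1^-6 = +1.
(a,b)_29: α=1, u≡15; β=1, v≡23 (mod 29); (15|29)=-1, (23|29)=+1; sign (−1)^0·-1^1·+1^1 = -1.
(a,b)_19: α=4, u≡18; β=3, v≡5 (mod 19); (18|19)=-1, (5|19)=+1; sign (−1)^0·-1^3·+1^4 = -1.
(a,b)_37: α=3, u≡35; β=2, v≡23 (mod 37); (35|37)=-1, (23|37)=-1; sign (−1)^0·-1^2·-1^3 = -1.
|Ram(-7511, 119567)| = 4, even; anisotropic at {19, 29, 31, 37}.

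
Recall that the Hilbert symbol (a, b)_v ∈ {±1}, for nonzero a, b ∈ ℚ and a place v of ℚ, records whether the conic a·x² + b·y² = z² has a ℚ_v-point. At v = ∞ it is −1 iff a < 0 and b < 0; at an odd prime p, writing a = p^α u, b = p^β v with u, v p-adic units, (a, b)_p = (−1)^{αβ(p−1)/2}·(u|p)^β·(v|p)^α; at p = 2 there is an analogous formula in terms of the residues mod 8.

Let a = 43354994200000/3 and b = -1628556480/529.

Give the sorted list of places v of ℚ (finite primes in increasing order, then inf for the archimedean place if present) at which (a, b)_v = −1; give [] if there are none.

(a, b) ≡ (66359685, -2827355) mod (ℚ^×)²; places V = {2, 3, 5, 7, 17, 19, 23, 29, 31, 37, ∞}.
(a,b)_19: α=1, u≡7; β=0, v≡6 (mod 19); (7|19)=+1, (6|19)=+1; sign (−1)^0·+1^0·+1^1 = +1.
(a,b)_31: α=1, u≡26; β=1, v≡4 (mod 31); (26|31)=-1, (4|31)=+1; sign (−1)^1·-1^1·+1^1 = +1.
(a,b)_3: α=-1, u≡1; β=2, v≡1 (mod 3); (1|3)=+1, (1|3)=+1; sign (−1)^0·+1^2·+1^-1 = +1.
(a,b)_29: α=1, u≡23; β=1, v≡19 (mod 29); (23|29)=+1, (19|29)=-1; sign (−1)^0·+1^1·-1^1 = -1.
(a,b)_17: α=0, u≡9; β=1, v≡4 (mod 17); (9|17)=+1, (4|17)=+1; sign (−1)^0·+1^1·+1^0 = +1.
(a,b)_2: α=6, β=6; u≡5, v≡5 (mod 8); ε(u)ε(v)=0·0, αω(v)=6·1, βω(u)=6·1; sum ≡ 0  ⇒  +1.
(a,b)_5: α=5, u≡3; β=1, v≡1 (mod 5); (3|5)=-1, (1|5)=+1; sign (−1)^0·-1^1·+1^5 = -1.
(a,b)_23: α=0, u≡16; β=-2, v≡12 (mod 23); (16|23)=+1, (12|23)=+1; sign (−1)^0·+1^-2·+1^0 = +1.
(a,b)_∞: sgn(66359685)=+, sgn(-2827355)=−, so +1.
(a,b)_7: α=3, u≡2; β=0, v≡4 (mod 7); (2|7)=+1, (4|7)=+1; sign (−1)^0·+1^0·+1^3 = +1.
(a,b)_37: α=1, u≡16; β=1, v≡28 (mod 37); (16|37)=+1, (28|37)=+1; sign (−1)^0·+1^1·+1^1 = +1.
Ram(66359685, -2827355) = {5, 29}; no ℚ_5-point on the conic.

[5, 29]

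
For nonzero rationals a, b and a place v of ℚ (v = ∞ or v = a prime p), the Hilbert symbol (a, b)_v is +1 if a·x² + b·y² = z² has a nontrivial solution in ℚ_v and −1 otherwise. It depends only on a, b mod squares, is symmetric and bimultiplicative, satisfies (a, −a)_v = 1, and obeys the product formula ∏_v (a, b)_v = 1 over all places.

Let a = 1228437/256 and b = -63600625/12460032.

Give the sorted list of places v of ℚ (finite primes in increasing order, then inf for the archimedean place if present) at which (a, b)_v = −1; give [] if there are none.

(a, b) ≡ (136493, -2) mod (ℚ^×)²; places V = {2, 3, 5, 7, 11, 13, 17, 29, 31, 37, ∞}.
(a,b)_∞: sgn(136493)=+, sgn(-2)=−, so +1.
(a,b)_2: α=-8, β=-13; u≡5, v≡7 (mod 8); ε(u)ε(v)=0·1, αω(v)=-8·0, βω(u)=-13·1; sum ≡ 1  ⇒  -1.
(a,b)_13: α=0, u≡6; β=-2, v≡11 (mod 13); (6|13)=-1, (11|13)=-1; sign (−1)^0·-1^-2·-1^0 = +1.
(a,b)_7: α=1, u≡2; β=0, v≡6 (mod 7); (2|7)=+1, (6|7)=-1; sign (−1)^0·+1^0·-1^1 = -1.
(a,b)_31: α=1, u≡5; β=0, v≡27 (mod 31); (5|31)=+1, (27|31)=-1; sign (−1)^0·+1^0·-1^1 = -1.
(a,b)_3: α=2, u≡2; β=-2, v≡1 (mod 3); (2|3)=-1, (1|3)=+1; sign (−1)^0·-1^-2·+1^2 = +1.
(a,b)_17: α=1, u≡11; β=0, v≡13 (mod 17); (11|17)=-1, (13|17)=+1; sign (−1)^0·-1^0·+1^1 = +1.
(a,b)_37: α=1, u≡33; β=0, v≡18 (mod 37); (33|37)=+1, (18|37)=-1; sign (−1)^0·+1^0·-1^1 = -1.
(a,b)_5: α=0, u≡2; β=4, v≡2 (mod 5); (2|5)=-1, (2|5)=-1; sign (−1)^0·-1^4·-1^0 = +1.
(a,b)_29: α=0, u≡18; β=2, v≡19 (mod 29); (18|29)=-1, (19|29)=-1; sign (−1)^0·-1^2·-1^0 = +1.
(a,b)_11: α=0, u≡4; β=2, v≡5 (mod 11); (4|11)=+1, (5|11)=+1; sign (−1)^0·+1^2·+1^0 = +1.
Ram(136493, -2) = {2, 7, 31, 37}; no ℚ_2-point on the conic.

[2, 7, 31, 37]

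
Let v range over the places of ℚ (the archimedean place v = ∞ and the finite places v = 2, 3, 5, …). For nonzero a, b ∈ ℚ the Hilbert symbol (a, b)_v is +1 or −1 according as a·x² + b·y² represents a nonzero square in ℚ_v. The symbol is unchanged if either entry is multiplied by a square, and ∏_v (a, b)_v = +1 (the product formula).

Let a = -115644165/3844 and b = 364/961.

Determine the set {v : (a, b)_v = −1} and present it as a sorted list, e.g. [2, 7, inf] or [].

Mod squares: a ≡ -285, b ≡ 91. Check v ∈ {∞, 2, 3, 5, 7, 13, 19, 31}.
v=2: v_2(a)=-2, v_2(b)=2; units ≡ 3, 3 (mod 8); ε·ε+αω+βω = 1·1+-2·1+2·1 ≡ 1  ⇒  (a,b)_2 = -1.
v=13: a=13^2·(≡1), b=13^1·(≡11) mod 13; (1|13)=+1, (11|13)=-1; (−1)^{2·1·6}·(+1)^1·(-1)^2 = +1.
v=31: a=31^-2·(≡16), b=31^-2·(≡23) mod 31; (16|31)=+1, (23|31)=-1; (−1)^{-2·-2·15}·(+1)^-2·(-1)^-2 = +1.
v=19: a=19^1·(≡16), b=19^0·(≡2) mod 19; (16|19)=+1, (2|19)=-1; (−1)^{1·0·9}·(+1)^0·(-1)^1 = -1.
v=∞: -285 < 0 and 91 > 0  ⇒  (a,b)_∞ = +1.
v=5: a=5^1·(≡3), b=5^0·(≡4) mod 5; (3|5)=-1, (4|5)=+1; (−1)^{1·0·2}·(-1)^0·(+1)^1 = +1.
v=7: a=7^4·(≡2), b=7^1·(≡5) mod 7; (2|7)=+1, (5|7)=-1; (−1)^{4·1·3}·(+1)^1·(-1)^4 = +1.
v=3: a=3^1·(≡1), b=3^0·(≡1) mod 3; (1|3)=+1, (1|3)=+1; (−1)^{1·0·1}·(+1)^0·(+1)^1 = +1.
|Ram(-285, 91)| = 2, even; anisotropic at {2, 19}.

[2, 19]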